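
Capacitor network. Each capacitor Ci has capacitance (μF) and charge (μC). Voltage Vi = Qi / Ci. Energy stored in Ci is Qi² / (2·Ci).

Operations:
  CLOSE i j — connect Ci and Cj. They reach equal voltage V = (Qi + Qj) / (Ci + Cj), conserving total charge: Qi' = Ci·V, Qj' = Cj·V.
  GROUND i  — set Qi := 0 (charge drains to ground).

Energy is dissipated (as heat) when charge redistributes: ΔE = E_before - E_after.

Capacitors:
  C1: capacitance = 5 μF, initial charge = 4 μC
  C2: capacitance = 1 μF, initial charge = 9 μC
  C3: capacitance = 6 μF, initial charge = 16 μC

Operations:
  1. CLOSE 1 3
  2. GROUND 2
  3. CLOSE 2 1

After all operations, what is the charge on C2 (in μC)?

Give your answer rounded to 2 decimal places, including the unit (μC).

Answer: 1.52 μC

Derivation:
Initial: C1(5μF, Q=4μC, V=0.80V), C2(1μF, Q=9μC, V=9.00V), C3(6μF, Q=16μC, V=2.67V)
Op 1: CLOSE 1-3: Q_total=20.00, C_total=11.00, V=1.82; Q1=9.09, Q3=10.91; dissipated=4.752
Op 2: GROUND 2: Q2=0; energy lost=40.500
Op 3: CLOSE 2-1: Q_total=9.09, C_total=6.00, V=1.52; Q2=1.52, Q1=7.58; dissipated=1.377
Final charges: Q1=7.58, Q2=1.52, Q3=10.91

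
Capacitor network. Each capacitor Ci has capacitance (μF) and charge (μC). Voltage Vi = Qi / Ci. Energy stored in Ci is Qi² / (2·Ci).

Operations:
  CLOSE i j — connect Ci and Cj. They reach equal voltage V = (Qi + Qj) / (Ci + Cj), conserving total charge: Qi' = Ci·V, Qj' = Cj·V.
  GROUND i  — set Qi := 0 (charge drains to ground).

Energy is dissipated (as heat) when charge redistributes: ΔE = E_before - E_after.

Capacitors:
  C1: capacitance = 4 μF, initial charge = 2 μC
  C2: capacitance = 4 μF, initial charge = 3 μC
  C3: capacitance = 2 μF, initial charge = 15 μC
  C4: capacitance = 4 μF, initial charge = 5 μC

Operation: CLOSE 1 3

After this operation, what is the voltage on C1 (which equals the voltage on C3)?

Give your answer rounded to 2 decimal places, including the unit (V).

Answer: 2.83 V

Derivation:
Initial: C1(4μF, Q=2μC, V=0.50V), C2(4μF, Q=3μC, V=0.75V), C3(2μF, Q=15μC, V=7.50V), C4(4μF, Q=5μC, V=1.25V)
Op 1: CLOSE 1-3: Q_total=17.00, C_total=6.00, V=2.83; Q1=11.33, Q3=5.67; dissipated=32.667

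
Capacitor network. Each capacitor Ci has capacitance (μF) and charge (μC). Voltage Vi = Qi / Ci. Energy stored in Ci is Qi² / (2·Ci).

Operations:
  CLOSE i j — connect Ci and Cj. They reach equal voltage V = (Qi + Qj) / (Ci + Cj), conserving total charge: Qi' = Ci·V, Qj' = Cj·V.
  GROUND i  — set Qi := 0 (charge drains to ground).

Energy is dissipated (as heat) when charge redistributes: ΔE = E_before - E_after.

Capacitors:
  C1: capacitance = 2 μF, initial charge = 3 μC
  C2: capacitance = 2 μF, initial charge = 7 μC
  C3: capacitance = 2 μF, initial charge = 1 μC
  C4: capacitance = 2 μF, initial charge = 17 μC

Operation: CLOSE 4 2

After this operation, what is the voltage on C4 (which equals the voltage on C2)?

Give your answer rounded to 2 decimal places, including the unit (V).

Answer: 6.00 V

Derivation:
Initial: C1(2μF, Q=3μC, V=1.50V), C2(2μF, Q=7μC, V=3.50V), C3(2μF, Q=1μC, V=0.50V), C4(2μF, Q=17μC, V=8.50V)
Op 1: CLOSE 4-2: Q_total=24.00, C_total=4.00, V=6.00; Q4=12.00, Q2=12.00; dissipated=12.500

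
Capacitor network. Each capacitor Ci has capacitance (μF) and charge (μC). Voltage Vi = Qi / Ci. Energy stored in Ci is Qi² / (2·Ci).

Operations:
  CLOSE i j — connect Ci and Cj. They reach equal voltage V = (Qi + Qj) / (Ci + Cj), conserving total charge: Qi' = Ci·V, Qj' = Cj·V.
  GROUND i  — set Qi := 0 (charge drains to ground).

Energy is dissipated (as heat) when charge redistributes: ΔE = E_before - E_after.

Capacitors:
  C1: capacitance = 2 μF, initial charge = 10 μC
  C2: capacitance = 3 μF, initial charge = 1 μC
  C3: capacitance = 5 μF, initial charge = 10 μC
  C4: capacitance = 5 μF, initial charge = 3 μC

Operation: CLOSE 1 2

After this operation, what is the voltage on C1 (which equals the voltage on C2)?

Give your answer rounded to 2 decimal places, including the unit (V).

Answer: 2.20 V

Derivation:
Initial: C1(2μF, Q=10μC, V=5.00V), C2(3μF, Q=1μC, V=0.33V), C3(5μF, Q=10μC, V=2.00V), C4(5μF, Q=3μC, V=0.60V)
Op 1: CLOSE 1-2: Q_total=11.00, C_total=5.00, V=2.20; Q1=4.40, Q2=6.60; dissipated=13.067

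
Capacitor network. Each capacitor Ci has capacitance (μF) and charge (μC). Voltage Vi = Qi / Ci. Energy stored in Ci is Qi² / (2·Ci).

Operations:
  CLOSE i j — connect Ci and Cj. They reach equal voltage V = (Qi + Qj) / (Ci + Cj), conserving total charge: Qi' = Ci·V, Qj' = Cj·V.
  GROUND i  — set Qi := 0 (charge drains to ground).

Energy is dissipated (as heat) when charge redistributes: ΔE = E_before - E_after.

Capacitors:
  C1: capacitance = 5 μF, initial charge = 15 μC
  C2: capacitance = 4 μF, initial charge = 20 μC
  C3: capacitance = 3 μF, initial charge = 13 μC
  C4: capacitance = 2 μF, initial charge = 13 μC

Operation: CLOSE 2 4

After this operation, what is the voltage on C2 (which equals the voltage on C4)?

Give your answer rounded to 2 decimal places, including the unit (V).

Answer: 5.50 V

Derivation:
Initial: C1(5μF, Q=15μC, V=3.00V), C2(4μF, Q=20μC, V=5.00V), C3(3μF, Q=13μC, V=4.33V), C4(2μF, Q=13μC, V=6.50V)
Op 1: CLOSE 2-4: Q_total=33.00, C_total=6.00, V=5.50; Q2=22.00, Q4=11.00; dissipated=1.500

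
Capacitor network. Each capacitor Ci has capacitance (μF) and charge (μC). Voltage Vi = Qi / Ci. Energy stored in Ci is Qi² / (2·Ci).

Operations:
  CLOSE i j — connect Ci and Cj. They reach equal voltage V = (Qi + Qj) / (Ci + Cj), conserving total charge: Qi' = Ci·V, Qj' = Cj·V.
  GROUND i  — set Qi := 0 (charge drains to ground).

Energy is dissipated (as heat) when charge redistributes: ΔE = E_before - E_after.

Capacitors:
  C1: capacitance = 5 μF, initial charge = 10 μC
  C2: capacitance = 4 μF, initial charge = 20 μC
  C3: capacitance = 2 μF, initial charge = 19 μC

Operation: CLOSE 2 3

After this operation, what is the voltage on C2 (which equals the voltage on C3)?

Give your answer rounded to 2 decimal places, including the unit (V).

Answer: 6.50 V

Derivation:
Initial: C1(5μF, Q=10μC, V=2.00V), C2(4μF, Q=20μC, V=5.00V), C3(2μF, Q=19μC, V=9.50V)
Op 1: CLOSE 2-3: Q_total=39.00, C_total=6.00, V=6.50; Q2=26.00, Q3=13.00; dissipated=13.500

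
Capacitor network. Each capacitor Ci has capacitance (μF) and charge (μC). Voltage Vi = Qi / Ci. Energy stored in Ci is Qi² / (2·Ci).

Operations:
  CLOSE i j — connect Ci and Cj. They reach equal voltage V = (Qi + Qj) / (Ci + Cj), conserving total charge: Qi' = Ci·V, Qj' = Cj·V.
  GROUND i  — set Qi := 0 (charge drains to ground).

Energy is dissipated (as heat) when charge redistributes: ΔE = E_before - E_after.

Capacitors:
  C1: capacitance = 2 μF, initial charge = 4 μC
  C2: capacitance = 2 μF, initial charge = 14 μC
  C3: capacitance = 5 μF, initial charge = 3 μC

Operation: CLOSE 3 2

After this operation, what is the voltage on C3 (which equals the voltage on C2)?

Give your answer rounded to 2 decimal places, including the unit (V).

Initial: C1(2μF, Q=4μC, V=2.00V), C2(2μF, Q=14μC, V=7.00V), C3(5μF, Q=3μC, V=0.60V)
Op 1: CLOSE 3-2: Q_total=17.00, C_total=7.00, V=2.43; Q3=12.14, Q2=4.86; dissipated=29.257

Answer: 2.43 V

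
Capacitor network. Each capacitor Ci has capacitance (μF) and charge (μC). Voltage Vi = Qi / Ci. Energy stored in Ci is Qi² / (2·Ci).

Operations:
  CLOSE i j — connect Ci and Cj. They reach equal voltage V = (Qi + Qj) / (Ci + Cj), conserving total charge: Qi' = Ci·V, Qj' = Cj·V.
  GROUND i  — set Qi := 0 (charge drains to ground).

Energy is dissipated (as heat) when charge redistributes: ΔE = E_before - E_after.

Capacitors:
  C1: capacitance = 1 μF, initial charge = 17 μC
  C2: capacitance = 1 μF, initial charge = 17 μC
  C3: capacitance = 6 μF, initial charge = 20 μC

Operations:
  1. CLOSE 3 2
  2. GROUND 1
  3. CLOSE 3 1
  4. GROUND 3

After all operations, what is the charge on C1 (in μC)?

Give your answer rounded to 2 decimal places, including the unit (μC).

Answer: 4.53 μC

Derivation:
Initial: C1(1μF, Q=17μC, V=17.00V), C2(1μF, Q=17μC, V=17.00V), C3(6μF, Q=20μC, V=3.33V)
Op 1: CLOSE 3-2: Q_total=37.00, C_total=7.00, V=5.29; Q3=31.71, Q2=5.29; dissipated=80.048
Op 2: GROUND 1: Q1=0; energy lost=144.500
Op 3: CLOSE 3-1: Q_total=31.71, C_total=7.00, V=4.53; Q3=27.18, Q1=4.53; dissipated=11.974
Op 4: GROUND 3: Q3=0; energy lost=61.579
Final charges: Q1=4.53, Q2=5.29, Q3=0.00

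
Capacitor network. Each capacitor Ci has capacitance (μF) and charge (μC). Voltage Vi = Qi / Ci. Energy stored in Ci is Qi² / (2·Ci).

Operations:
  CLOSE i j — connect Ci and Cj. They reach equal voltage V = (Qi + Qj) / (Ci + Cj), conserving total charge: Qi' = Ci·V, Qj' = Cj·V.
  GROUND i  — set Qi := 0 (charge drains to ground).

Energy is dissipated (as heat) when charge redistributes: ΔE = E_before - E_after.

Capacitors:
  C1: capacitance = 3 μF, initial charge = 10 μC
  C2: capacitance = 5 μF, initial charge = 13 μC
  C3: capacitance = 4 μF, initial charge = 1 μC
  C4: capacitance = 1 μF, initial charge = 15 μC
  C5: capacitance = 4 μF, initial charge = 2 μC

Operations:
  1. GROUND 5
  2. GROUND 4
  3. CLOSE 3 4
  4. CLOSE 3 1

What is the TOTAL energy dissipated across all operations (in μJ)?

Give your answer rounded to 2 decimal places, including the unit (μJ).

Answer: 121.44 μJ

Derivation:
Initial: C1(3μF, Q=10μC, V=3.33V), C2(5μF, Q=13μC, V=2.60V), C3(4μF, Q=1μC, V=0.25V), C4(1μF, Q=15μC, V=15.00V), C5(4μF, Q=2μC, V=0.50V)
Op 1: GROUND 5: Q5=0; energy lost=0.500
Op 2: GROUND 4: Q4=0; energy lost=112.500
Op 3: CLOSE 3-4: Q_total=1.00, C_total=5.00, V=0.20; Q3=0.80, Q4=0.20; dissipated=0.025
Op 4: CLOSE 3-1: Q_total=10.80, C_total=7.00, V=1.54; Q3=6.17, Q1=4.63; dissipated=8.415
Total dissipated: 121.440 μJ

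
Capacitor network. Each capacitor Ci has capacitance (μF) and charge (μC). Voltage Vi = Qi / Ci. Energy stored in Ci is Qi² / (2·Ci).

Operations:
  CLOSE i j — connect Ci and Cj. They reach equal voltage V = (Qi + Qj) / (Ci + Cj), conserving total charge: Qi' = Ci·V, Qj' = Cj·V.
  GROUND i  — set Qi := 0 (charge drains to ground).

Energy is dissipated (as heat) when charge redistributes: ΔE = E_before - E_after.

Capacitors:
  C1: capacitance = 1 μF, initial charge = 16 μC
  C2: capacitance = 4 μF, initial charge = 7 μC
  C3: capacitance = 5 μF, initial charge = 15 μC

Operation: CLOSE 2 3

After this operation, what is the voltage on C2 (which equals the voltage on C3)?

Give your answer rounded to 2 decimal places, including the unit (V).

Answer: 2.44 V

Derivation:
Initial: C1(1μF, Q=16μC, V=16.00V), C2(4μF, Q=7μC, V=1.75V), C3(5μF, Q=15μC, V=3.00V)
Op 1: CLOSE 2-3: Q_total=22.00, C_total=9.00, V=2.44; Q2=9.78, Q3=12.22; dissipated=1.736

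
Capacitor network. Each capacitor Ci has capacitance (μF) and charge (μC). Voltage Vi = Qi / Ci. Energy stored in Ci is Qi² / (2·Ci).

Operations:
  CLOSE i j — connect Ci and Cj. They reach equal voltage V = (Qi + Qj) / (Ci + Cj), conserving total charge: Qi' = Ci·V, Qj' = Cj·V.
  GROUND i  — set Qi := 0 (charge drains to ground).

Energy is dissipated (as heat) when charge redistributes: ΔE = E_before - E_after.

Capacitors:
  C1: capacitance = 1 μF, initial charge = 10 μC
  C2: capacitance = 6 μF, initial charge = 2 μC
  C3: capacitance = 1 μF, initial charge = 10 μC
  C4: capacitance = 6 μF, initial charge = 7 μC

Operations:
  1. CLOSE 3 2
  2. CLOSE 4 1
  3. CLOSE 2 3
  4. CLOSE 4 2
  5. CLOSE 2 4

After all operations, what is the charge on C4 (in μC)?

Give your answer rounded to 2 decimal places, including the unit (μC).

Answer: 12.43 μC

Derivation:
Initial: C1(1μF, Q=10μC, V=10.00V), C2(6μF, Q=2μC, V=0.33V), C3(1μF, Q=10μC, V=10.00V), C4(6μF, Q=7μC, V=1.17V)
Op 1: CLOSE 3-2: Q_total=12.00, C_total=7.00, V=1.71; Q3=1.71, Q2=10.29; dissipated=40.048
Op 2: CLOSE 4-1: Q_total=17.00, C_total=7.00, V=2.43; Q4=14.57, Q1=2.43; dissipated=33.440
Op 3: CLOSE 2-3: Q_total=12.00, C_total=7.00, V=1.71; Q2=10.29, Q3=1.71; dissipated=0.000
Op 4: CLOSE 4-2: Q_total=24.86, C_total=12.00, V=2.07; Q4=12.43, Q2=12.43; dissipated=0.765
Op 5: CLOSE 2-4: Q_total=24.86, C_total=12.00, V=2.07; Q2=12.43, Q4=12.43; dissipated=0.000
Final charges: Q1=2.43, Q2=12.43, Q3=1.71, Q4=12.43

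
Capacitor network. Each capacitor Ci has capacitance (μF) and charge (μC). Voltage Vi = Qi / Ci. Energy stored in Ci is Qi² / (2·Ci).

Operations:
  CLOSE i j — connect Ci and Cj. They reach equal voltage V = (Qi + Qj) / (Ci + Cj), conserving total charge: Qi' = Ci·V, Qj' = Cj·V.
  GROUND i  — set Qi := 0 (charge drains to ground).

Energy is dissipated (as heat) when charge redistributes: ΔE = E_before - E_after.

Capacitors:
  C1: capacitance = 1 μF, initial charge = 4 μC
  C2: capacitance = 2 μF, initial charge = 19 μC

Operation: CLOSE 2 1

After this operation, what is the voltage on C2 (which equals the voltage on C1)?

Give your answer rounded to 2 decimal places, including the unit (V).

Initial: C1(1μF, Q=4μC, V=4.00V), C2(2μF, Q=19μC, V=9.50V)
Op 1: CLOSE 2-1: Q_total=23.00, C_total=3.00, V=7.67; Q2=15.33, Q1=7.67; dissipated=10.083

Answer: 7.67 V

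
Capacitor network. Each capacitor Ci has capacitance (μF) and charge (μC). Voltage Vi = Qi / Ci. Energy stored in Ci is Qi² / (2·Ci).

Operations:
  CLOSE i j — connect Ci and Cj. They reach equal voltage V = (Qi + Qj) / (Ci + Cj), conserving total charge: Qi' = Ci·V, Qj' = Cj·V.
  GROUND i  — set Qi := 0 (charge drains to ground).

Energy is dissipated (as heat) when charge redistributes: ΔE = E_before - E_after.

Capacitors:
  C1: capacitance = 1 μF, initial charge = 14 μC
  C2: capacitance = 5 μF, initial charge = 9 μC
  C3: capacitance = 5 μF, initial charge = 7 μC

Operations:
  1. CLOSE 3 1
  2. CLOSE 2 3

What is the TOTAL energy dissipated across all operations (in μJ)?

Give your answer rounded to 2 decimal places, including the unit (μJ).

Answer: 69.76 μJ

Derivation:
Initial: C1(1μF, Q=14μC, V=14.00V), C2(5μF, Q=9μC, V=1.80V), C3(5μF, Q=7μC, V=1.40V)
Op 1: CLOSE 3-1: Q_total=21.00, C_total=6.00, V=3.50; Q3=17.50, Q1=3.50; dissipated=66.150
Op 2: CLOSE 2-3: Q_total=26.50, C_total=10.00, V=2.65; Q2=13.25, Q3=13.25; dissipated=3.612
Total dissipated: 69.763 μJ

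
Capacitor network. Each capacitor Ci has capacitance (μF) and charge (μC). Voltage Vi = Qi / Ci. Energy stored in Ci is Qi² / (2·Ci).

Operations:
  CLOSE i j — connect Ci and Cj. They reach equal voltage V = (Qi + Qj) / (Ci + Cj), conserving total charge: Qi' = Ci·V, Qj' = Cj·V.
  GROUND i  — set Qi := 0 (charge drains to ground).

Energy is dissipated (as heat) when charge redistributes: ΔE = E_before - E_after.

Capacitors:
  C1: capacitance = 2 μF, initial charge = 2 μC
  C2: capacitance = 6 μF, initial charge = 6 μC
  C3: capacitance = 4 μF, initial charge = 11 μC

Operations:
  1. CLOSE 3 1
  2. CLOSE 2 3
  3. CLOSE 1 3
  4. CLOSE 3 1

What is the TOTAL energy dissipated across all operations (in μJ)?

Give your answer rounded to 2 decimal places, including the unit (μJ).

Initial: C1(2μF, Q=2μC, V=1.00V), C2(6μF, Q=6μC, V=1.00V), C3(4μF, Q=11μC, V=2.75V)
Op 1: CLOSE 3-1: Q_total=13.00, C_total=6.00, V=2.17; Q3=8.67, Q1=4.33; dissipated=2.042
Op 2: CLOSE 2-3: Q_total=14.67, C_total=10.00, V=1.47; Q2=8.80, Q3=5.87; dissipated=1.633
Op 3: CLOSE 1-3: Q_total=10.20, C_total=6.00, V=1.70; Q1=3.40, Q3=6.80; dissipated=0.327
Op 4: CLOSE 3-1: Q_total=10.20, C_total=6.00, V=1.70; Q3=6.80, Q1=3.40; dissipated=0.000
Total dissipated: 4.002 μJ

Answer: 4.00 μJ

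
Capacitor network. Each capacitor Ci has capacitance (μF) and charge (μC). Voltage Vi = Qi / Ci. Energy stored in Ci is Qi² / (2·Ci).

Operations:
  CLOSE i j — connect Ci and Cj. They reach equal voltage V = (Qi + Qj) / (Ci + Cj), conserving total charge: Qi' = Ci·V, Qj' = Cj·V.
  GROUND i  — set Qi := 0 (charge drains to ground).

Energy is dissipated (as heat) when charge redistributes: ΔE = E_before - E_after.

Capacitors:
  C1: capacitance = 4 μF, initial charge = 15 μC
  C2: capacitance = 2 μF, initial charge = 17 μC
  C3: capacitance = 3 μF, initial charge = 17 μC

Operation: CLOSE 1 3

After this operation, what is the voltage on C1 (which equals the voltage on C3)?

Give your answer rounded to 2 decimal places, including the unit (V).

Answer: 4.57 V

Derivation:
Initial: C1(4μF, Q=15μC, V=3.75V), C2(2μF, Q=17μC, V=8.50V), C3(3μF, Q=17μC, V=5.67V)
Op 1: CLOSE 1-3: Q_total=32.00, C_total=7.00, V=4.57; Q1=18.29, Q3=13.71; dissipated=3.149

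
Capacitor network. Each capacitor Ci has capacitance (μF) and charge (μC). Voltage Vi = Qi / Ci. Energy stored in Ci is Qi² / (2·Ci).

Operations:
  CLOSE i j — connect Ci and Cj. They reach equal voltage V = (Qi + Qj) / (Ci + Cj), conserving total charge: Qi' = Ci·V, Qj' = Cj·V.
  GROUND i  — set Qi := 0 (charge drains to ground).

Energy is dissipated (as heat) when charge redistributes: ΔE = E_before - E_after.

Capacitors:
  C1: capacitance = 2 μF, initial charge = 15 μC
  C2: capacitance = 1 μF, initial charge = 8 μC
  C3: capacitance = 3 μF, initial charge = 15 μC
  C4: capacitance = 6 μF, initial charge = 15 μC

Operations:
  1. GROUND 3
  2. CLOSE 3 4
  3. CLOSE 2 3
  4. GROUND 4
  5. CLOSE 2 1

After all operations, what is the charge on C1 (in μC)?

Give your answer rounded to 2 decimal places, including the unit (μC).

Answer: 12.17 μC

Derivation:
Initial: C1(2μF, Q=15μC, V=7.50V), C2(1μF, Q=8μC, V=8.00V), C3(3μF, Q=15μC, V=5.00V), C4(6μF, Q=15μC, V=2.50V)
Op 1: GROUND 3: Q3=0; energy lost=37.500
Op 2: CLOSE 3-4: Q_total=15.00, C_total=9.00, V=1.67; Q3=5.00, Q4=10.00; dissipated=6.250
Op 3: CLOSE 2-3: Q_total=13.00, C_total=4.00, V=3.25; Q2=3.25, Q3=9.75; dissipated=15.042
Op 4: GROUND 4: Q4=0; energy lost=8.333
Op 5: CLOSE 2-1: Q_total=18.25, C_total=3.00, V=6.08; Q2=6.08, Q1=12.17; dissipated=6.021
Final charges: Q1=12.17, Q2=6.08, Q3=9.75, Q4=0.00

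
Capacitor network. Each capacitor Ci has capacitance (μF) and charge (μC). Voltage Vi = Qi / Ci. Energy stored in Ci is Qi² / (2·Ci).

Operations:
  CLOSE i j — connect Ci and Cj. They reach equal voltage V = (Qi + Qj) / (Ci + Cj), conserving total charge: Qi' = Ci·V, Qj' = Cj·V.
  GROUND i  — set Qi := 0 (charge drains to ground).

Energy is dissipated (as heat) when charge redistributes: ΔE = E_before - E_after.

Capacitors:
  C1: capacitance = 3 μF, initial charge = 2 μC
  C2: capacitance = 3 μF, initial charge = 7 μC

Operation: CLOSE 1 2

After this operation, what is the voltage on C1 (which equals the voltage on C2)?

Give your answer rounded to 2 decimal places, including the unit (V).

Answer: 1.50 V

Derivation:
Initial: C1(3μF, Q=2μC, V=0.67V), C2(3μF, Q=7μC, V=2.33V)
Op 1: CLOSE 1-2: Q_total=9.00, C_total=6.00, V=1.50; Q1=4.50, Q2=4.50; dissipated=2.083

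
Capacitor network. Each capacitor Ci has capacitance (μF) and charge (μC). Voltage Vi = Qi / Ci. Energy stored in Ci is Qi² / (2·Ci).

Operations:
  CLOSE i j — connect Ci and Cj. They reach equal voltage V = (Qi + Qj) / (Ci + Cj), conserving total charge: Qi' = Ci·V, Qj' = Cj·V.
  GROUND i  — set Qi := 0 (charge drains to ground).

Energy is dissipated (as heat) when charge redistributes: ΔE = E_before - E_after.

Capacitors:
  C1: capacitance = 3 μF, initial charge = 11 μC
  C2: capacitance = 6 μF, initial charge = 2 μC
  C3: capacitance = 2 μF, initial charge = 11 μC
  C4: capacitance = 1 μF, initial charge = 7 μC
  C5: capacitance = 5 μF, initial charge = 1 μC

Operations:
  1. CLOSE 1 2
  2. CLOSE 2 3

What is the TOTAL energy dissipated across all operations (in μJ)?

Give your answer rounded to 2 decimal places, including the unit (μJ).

Answer: 23.45 μJ

Derivation:
Initial: C1(3μF, Q=11μC, V=3.67V), C2(6μF, Q=2μC, V=0.33V), C3(2μF, Q=11μC, V=5.50V), C4(1μF, Q=7μC, V=7.00V), C5(5μF, Q=1μC, V=0.20V)
Op 1: CLOSE 1-2: Q_total=13.00, C_total=9.00, V=1.44; Q1=4.33, Q2=8.67; dissipated=11.111
Op 2: CLOSE 2-3: Q_total=19.67, C_total=8.00, V=2.46; Q2=14.75, Q3=4.92; dissipated=12.336
Total dissipated: 23.447 μJ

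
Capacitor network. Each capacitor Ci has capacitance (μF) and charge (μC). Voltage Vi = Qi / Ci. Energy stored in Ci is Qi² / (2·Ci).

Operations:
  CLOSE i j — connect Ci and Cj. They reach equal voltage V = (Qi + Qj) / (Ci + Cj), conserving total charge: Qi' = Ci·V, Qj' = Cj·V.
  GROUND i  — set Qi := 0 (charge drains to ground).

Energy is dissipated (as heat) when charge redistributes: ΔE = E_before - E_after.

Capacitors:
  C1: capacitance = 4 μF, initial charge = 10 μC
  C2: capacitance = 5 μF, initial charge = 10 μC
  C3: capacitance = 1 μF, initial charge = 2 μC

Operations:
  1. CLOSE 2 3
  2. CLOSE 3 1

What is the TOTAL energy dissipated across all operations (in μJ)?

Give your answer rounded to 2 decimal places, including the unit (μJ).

Initial: C1(4μF, Q=10μC, V=2.50V), C2(5μF, Q=10μC, V=2.00V), C3(1μF, Q=2μC, V=2.00V)
Op 1: CLOSE 2-3: Q_total=12.00, C_total=6.00, V=2.00; Q2=10.00, Q3=2.00; dissipated=0.000
Op 2: CLOSE 3-1: Q_total=12.00, C_total=5.00, V=2.40; Q3=2.40, Q1=9.60; dissipated=0.100
Total dissipated: 0.100 μJ

Answer: 0.10 μJ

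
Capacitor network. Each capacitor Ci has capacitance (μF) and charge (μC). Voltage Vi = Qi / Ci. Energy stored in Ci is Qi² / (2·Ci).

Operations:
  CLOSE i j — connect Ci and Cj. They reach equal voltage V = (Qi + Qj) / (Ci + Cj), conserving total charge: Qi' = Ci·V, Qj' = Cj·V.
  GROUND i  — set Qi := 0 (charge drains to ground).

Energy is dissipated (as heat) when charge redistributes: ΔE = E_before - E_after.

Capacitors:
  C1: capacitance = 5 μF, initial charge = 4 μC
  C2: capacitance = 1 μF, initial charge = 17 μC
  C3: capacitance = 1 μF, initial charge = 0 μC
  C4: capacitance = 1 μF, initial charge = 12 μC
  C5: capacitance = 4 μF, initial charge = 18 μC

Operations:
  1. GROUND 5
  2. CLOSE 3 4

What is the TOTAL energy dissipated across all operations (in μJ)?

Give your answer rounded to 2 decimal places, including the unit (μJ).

Initial: C1(5μF, Q=4μC, V=0.80V), C2(1μF, Q=17μC, V=17.00V), C3(1μF, Q=0μC, V=0.00V), C4(1μF, Q=12μC, V=12.00V), C5(4μF, Q=18μC, V=4.50V)
Op 1: GROUND 5: Q5=0; energy lost=40.500
Op 2: CLOSE 3-4: Q_total=12.00, C_total=2.00, V=6.00; Q3=6.00, Q4=6.00; dissipated=36.000
Total dissipated: 76.500 μJ

Answer: 76.50 μJ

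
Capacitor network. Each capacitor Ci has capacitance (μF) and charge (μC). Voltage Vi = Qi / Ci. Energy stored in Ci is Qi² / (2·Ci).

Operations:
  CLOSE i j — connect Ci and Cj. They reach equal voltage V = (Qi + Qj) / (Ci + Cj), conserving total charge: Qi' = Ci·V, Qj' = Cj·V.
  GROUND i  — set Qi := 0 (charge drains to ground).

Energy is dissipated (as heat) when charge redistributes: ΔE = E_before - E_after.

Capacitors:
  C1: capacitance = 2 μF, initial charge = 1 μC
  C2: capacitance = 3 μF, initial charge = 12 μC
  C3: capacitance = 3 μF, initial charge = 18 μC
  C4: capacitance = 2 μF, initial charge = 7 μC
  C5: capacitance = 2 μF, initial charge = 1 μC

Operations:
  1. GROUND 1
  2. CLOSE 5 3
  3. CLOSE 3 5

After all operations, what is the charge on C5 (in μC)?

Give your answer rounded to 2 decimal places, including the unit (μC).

Answer: 7.60 μC

Derivation:
Initial: C1(2μF, Q=1μC, V=0.50V), C2(3μF, Q=12μC, V=4.00V), C3(3μF, Q=18μC, V=6.00V), C4(2μF, Q=7μC, V=3.50V), C5(2μF, Q=1μC, V=0.50V)
Op 1: GROUND 1: Q1=0; energy lost=0.250
Op 2: CLOSE 5-3: Q_total=19.00, C_total=5.00, V=3.80; Q5=7.60, Q3=11.40; dissipated=18.150
Op 3: CLOSE 3-5: Q_total=19.00, C_total=5.00, V=3.80; Q3=11.40, Q5=7.60; dissipated=0.000
Final charges: Q1=0.00, Q2=12.00, Q3=11.40, Q4=7.00, Q5=7.60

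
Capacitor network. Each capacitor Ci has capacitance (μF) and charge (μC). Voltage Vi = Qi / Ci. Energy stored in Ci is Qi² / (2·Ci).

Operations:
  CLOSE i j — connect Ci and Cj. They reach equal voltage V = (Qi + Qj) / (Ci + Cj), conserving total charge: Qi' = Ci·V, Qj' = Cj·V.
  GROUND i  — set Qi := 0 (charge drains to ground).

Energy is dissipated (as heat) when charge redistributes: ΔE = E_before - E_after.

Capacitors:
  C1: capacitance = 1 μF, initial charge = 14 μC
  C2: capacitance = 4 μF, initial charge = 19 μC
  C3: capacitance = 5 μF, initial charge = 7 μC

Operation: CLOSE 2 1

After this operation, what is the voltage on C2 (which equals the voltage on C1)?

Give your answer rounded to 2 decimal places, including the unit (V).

Answer: 6.60 V

Derivation:
Initial: C1(1μF, Q=14μC, V=14.00V), C2(4μF, Q=19μC, V=4.75V), C3(5μF, Q=7μC, V=1.40V)
Op 1: CLOSE 2-1: Q_total=33.00, C_total=5.00, V=6.60; Q2=26.40, Q1=6.60; dissipated=34.225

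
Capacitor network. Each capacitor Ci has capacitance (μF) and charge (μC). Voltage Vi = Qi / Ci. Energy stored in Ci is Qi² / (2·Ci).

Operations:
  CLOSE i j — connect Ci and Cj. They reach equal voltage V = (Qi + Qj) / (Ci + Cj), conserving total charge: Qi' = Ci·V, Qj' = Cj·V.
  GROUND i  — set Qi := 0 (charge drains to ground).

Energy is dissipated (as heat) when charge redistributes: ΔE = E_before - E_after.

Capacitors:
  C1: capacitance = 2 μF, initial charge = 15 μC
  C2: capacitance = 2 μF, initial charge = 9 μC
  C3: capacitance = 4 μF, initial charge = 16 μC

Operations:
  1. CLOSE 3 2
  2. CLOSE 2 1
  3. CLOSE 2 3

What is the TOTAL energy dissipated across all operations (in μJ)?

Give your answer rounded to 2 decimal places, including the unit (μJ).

Answer: 7.57 μJ

Derivation:
Initial: C1(2μF, Q=15μC, V=7.50V), C2(2μF, Q=9μC, V=4.50V), C3(4μF, Q=16μC, V=4.00V)
Op 1: CLOSE 3-2: Q_total=25.00, C_total=6.00, V=4.17; Q3=16.67, Q2=8.33; dissipated=0.167
Op 2: CLOSE 2-1: Q_total=23.33, C_total=4.00, V=5.83; Q2=11.67, Q1=11.67; dissipated=5.556
Op 3: CLOSE 2-3: Q_total=28.33, C_total=6.00, V=4.72; Q2=9.44, Q3=18.89; dissipated=1.852
Total dissipated: 7.574 μJ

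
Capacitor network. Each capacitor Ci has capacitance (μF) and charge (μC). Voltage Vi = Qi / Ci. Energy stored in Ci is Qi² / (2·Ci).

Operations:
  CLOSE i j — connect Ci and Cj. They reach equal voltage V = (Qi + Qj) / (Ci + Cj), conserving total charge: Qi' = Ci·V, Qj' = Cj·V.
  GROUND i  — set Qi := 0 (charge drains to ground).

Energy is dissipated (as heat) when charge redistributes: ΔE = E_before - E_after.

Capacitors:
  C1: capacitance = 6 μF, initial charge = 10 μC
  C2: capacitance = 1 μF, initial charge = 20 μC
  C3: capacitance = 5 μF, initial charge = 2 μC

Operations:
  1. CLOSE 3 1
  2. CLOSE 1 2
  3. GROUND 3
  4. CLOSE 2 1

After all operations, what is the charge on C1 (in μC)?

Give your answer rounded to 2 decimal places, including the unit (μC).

Initial: C1(6μF, Q=10μC, V=1.67V), C2(1μF, Q=20μC, V=20.00V), C3(5μF, Q=2μC, V=0.40V)
Op 1: CLOSE 3-1: Q_total=12.00, C_total=11.00, V=1.09; Q3=5.45, Q1=6.55; dissipated=2.188
Op 2: CLOSE 1-2: Q_total=26.55, C_total=7.00, V=3.79; Q1=22.75, Q2=3.79; dissipated=153.237
Op 3: GROUND 3: Q3=0; energy lost=2.975
Op 4: CLOSE 2-1: Q_total=26.55, C_total=7.00, V=3.79; Q2=3.79, Q1=22.75; dissipated=0.000
Final charges: Q1=22.75, Q2=3.79, Q3=0.00

Answer: 22.75 μC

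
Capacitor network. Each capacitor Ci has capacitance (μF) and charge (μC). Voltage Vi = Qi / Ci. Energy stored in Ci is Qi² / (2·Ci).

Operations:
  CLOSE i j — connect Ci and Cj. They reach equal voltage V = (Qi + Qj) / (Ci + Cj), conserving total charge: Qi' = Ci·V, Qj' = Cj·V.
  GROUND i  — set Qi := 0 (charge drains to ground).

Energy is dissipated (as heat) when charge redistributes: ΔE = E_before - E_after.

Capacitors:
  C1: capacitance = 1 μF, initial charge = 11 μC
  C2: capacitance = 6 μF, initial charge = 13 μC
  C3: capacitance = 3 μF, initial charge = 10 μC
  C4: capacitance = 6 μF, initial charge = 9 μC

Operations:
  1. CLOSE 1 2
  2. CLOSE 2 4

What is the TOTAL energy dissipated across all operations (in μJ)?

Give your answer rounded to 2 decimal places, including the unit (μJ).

Initial: C1(1μF, Q=11μC, V=11.00V), C2(6μF, Q=13μC, V=2.17V), C3(3μF, Q=10μC, V=3.33V), C4(6μF, Q=9μC, V=1.50V)
Op 1: CLOSE 1-2: Q_total=24.00, C_total=7.00, V=3.43; Q1=3.43, Q2=20.57; dissipated=33.440
Op 2: CLOSE 2-4: Q_total=29.57, C_total=12.00, V=2.46; Q2=14.79, Q4=14.79; dissipated=5.579
Total dissipated: 39.020 μJ

Answer: 39.02 μJ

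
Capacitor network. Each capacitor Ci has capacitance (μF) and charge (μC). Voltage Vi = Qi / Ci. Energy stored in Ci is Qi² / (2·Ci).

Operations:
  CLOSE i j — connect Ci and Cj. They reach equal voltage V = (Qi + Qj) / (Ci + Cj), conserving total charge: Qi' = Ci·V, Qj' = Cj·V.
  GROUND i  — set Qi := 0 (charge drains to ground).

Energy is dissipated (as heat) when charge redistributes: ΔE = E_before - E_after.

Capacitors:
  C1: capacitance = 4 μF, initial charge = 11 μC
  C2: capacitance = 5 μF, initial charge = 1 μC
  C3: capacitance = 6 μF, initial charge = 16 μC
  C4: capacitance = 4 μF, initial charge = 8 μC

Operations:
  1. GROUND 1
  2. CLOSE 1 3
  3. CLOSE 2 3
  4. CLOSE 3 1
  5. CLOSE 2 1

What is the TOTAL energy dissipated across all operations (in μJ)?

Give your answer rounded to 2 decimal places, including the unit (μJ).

Initial: C1(4μF, Q=11μC, V=2.75V), C2(5μF, Q=1μC, V=0.20V), C3(6μF, Q=16μC, V=2.67V), C4(4μF, Q=8μC, V=2.00V)
Op 1: GROUND 1: Q1=0; energy lost=15.125
Op 2: CLOSE 1-3: Q_total=16.00, C_total=10.00, V=1.60; Q1=6.40, Q3=9.60; dissipated=8.533
Op 3: CLOSE 2-3: Q_total=10.60, C_total=11.00, V=0.96; Q2=4.82, Q3=5.78; dissipated=2.673
Op 4: CLOSE 3-1: Q_total=12.18, C_total=10.00, V=1.22; Q3=7.31, Q1=4.87; dissipated=0.486
Op 5: CLOSE 2-1: Q_total=9.69, C_total=9.00, V=1.08; Q2=5.38, Q1=4.31; dissipated=0.072
Total dissipated: 26.889 μJ

Answer: 26.89 μJ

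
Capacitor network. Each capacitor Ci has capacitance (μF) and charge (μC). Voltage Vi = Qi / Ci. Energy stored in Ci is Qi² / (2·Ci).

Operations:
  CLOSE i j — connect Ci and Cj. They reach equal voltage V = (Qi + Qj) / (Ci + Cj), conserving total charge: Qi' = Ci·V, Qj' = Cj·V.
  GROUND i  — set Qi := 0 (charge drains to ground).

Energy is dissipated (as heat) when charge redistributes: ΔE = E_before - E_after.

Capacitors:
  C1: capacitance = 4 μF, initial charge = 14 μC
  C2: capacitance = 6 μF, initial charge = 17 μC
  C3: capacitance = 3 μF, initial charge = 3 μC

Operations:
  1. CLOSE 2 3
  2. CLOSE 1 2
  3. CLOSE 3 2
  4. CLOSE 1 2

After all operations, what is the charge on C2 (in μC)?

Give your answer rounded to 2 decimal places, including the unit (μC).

Answer: 15.79 μC

Derivation:
Initial: C1(4μF, Q=14μC, V=3.50V), C2(6μF, Q=17μC, V=2.83V), C3(3μF, Q=3μC, V=1.00V)
Op 1: CLOSE 2-3: Q_total=20.00, C_total=9.00, V=2.22; Q2=13.33, Q3=6.67; dissipated=3.361
Op 2: CLOSE 1-2: Q_total=27.33, C_total=10.00, V=2.73; Q1=10.93, Q2=16.40; dissipated=1.959
Op 3: CLOSE 3-2: Q_total=23.07, C_total=9.00, V=2.56; Q3=7.69, Q2=15.38; dissipated=0.261
Op 4: CLOSE 1-2: Q_total=26.31, C_total=10.00, V=2.63; Q1=10.52, Q2=15.79; dissipated=0.035
Final charges: Q1=10.52, Q2=15.79, Q3=7.69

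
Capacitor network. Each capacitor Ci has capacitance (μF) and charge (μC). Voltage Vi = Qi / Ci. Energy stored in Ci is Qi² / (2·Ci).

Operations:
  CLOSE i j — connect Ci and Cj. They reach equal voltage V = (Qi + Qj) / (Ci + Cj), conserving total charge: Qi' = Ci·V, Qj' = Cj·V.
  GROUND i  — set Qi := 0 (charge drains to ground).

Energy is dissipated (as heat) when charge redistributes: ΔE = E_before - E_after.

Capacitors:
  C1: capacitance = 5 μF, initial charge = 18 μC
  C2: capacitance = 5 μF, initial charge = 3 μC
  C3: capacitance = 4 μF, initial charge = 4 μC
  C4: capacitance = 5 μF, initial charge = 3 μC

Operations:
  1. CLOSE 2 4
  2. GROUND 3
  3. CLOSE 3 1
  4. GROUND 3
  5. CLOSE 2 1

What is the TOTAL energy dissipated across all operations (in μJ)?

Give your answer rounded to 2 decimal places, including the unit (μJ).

Initial: C1(5μF, Q=18μC, V=3.60V), C2(5μF, Q=3μC, V=0.60V), C3(4μF, Q=4μC, V=1.00V), C4(5μF, Q=3μC, V=0.60V)
Op 1: CLOSE 2-4: Q_total=6.00, C_total=10.00, V=0.60; Q2=3.00, Q4=3.00; dissipated=0.000
Op 2: GROUND 3: Q3=0; energy lost=2.000
Op 3: CLOSE 3-1: Q_total=18.00, C_total=9.00, V=2.00; Q3=8.00, Q1=10.00; dissipated=14.400
Op 4: GROUND 3: Q3=0; energy lost=8.000
Op 5: CLOSE 2-1: Q_total=13.00, C_total=10.00, V=1.30; Q2=6.50, Q1=6.50; dissipated=2.450
Total dissipated: 26.850 μJ

Answer: 26.85 μJ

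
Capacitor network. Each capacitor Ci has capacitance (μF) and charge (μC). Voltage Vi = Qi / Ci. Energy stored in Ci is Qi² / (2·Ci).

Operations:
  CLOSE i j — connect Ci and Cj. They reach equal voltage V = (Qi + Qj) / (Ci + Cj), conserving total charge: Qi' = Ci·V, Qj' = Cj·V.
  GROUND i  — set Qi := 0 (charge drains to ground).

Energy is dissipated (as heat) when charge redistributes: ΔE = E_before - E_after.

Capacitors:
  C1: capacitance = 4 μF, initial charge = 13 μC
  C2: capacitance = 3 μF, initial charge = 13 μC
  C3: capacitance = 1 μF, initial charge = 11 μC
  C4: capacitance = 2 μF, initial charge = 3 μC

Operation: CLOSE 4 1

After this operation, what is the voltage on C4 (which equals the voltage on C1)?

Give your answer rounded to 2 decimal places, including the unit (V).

Answer: 2.67 V

Derivation:
Initial: C1(4μF, Q=13μC, V=3.25V), C2(3μF, Q=13μC, V=4.33V), C3(1μF, Q=11μC, V=11.00V), C4(2μF, Q=3μC, V=1.50V)
Op 1: CLOSE 4-1: Q_total=16.00, C_total=6.00, V=2.67; Q4=5.33, Q1=10.67; dissipated=2.042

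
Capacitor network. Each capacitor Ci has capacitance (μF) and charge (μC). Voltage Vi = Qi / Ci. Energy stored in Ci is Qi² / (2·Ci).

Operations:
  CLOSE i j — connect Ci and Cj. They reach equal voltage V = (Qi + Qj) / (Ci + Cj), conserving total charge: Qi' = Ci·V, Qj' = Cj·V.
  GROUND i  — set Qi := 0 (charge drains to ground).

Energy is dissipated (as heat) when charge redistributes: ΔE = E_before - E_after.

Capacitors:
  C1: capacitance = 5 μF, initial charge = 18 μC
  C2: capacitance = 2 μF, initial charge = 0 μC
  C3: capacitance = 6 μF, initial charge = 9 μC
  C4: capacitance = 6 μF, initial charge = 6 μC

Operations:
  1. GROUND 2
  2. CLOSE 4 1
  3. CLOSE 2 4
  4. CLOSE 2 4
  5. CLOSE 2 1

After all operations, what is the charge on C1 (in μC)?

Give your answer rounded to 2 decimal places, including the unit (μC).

Answer: 10.13 μC

Derivation:
Initial: C1(5μF, Q=18μC, V=3.60V), C2(2μF, Q=0μC, V=0.00V), C3(6μF, Q=9μC, V=1.50V), C4(6μF, Q=6μC, V=1.00V)
Op 1: GROUND 2: Q2=0; energy lost=0.000
Op 2: CLOSE 4-1: Q_total=24.00, C_total=11.00, V=2.18; Q4=13.09, Q1=10.91; dissipated=9.218
Op 3: CLOSE 2-4: Q_total=13.09, C_total=8.00, V=1.64; Q2=3.27, Q4=9.82; dissipated=3.570
Op 4: CLOSE 2-4: Q_total=13.09, C_total=8.00, V=1.64; Q2=3.27, Q4=9.82; dissipated=0.000
Op 5: CLOSE 2-1: Q_total=14.18, C_total=7.00, V=2.03; Q2=4.05, Q1=10.13; dissipated=0.213
Final charges: Q1=10.13, Q2=4.05, Q3=9.00, Q4=9.82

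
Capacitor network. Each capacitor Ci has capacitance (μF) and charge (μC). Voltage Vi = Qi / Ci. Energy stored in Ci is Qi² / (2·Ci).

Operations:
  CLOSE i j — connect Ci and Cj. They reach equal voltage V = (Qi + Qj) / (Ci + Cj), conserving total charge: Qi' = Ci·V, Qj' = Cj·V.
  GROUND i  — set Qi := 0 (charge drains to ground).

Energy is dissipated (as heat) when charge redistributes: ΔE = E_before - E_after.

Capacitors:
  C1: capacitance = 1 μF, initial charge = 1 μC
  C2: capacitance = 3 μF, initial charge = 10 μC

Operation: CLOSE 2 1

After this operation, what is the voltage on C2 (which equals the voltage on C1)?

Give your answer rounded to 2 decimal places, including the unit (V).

Answer: 2.75 V

Derivation:
Initial: C1(1μF, Q=1μC, V=1.00V), C2(3μF, Q=10μC, V=3.33V)
Op 1: CLOSE 2-1: Q_total=11.00, C_total=4.00, V=2.75; Q2=8.25, Q1=2.75; dissipated=2.042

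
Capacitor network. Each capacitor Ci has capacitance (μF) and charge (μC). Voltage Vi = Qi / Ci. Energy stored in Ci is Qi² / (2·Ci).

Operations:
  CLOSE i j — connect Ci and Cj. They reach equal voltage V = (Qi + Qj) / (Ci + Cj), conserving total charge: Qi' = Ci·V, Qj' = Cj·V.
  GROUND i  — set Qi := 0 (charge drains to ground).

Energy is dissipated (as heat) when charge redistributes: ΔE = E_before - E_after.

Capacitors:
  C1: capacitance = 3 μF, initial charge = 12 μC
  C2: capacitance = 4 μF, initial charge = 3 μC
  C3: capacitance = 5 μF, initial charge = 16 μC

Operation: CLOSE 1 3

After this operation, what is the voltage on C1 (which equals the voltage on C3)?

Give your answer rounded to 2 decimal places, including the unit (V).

Answer: 3.50 V

Derivation:
Initial: C1(3μF, Q=12μC, V=4.00V), C2(4μF, Q=3μC, V=0.75V), C3(5μF, Q=16μC, V=3.20V)
Op 1: CLOSE 1-3: Q_total=28.00, C_total=8.00, V=3.50; Q1=10.50, Q3=17.50; dissipated=0.600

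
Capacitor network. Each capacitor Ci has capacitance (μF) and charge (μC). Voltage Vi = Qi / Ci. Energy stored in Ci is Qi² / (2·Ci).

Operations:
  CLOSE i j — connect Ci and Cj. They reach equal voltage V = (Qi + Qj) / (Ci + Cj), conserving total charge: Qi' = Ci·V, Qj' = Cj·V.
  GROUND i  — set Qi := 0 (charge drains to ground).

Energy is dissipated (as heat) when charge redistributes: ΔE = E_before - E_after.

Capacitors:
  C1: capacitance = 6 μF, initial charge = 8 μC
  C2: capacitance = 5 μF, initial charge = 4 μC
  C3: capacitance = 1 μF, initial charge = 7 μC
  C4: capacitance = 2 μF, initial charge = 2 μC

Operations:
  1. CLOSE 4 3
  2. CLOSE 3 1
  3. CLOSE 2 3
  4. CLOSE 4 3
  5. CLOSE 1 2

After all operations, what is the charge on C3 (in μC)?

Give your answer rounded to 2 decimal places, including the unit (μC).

Initial: C1(6μF, Q=8μC, V=1.33V), C2(5μF, Q=4μC, V=0.80V), C3(1μF, Q=7μC, V=7.00V), C4(2μF, Q=2μC, V=1.00V)
Op 1: CLOSE 4-3: Q_total=9.00, C_total=3.00, V=3.00; Q4=6.00, Q3=3.00; dissipated=12.000
Op 2: CLOSE 3-1: Q_total=11.00, C_total=7.00, V=1.57; Q3=1.57, Q1=9.43; dissipated=1.190
Op 3: CLOSE 2-3: Q_total=5.57, C_total=6.00, V=0.93; Q2=4.64, Q3=0.93; dissipated=0.248
Op 4: CLOSE 4-3: Q_total=6.93, C_total=3.00, V=2.31; Q4=4.62, Q3=2.31; dissipated=1.430
Op 5: CLOSE 1-2: Q_total=14.07, C_total=11.00, V=1.28; Q1=7.68, Q2=6.40; dissipated=0.564
Final charges: Q1=7.68, Q2=6.40, Q3=2.31, Q4=4.62

Answer: 2.31 μC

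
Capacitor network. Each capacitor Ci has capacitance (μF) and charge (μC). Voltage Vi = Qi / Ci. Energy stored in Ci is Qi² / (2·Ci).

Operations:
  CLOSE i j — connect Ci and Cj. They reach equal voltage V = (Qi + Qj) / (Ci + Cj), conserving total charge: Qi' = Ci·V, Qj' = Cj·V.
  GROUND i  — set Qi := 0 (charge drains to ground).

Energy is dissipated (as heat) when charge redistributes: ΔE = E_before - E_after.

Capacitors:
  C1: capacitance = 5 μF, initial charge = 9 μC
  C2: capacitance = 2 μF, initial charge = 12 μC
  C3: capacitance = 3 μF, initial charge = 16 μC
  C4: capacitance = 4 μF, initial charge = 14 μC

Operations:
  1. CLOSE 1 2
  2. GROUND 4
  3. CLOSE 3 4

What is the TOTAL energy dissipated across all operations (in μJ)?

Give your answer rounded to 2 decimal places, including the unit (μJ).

Initial: C1(5μF, Q=9μC, V=1.80V), C2(2μF, Q=12μC, V=6.00V), C3(3μF, Q=16μC, V=5.33V), C4(4μF, Q=14μC, V=3.50V)
Op 1: CLOSE 1-2: Q_total=21.00, C_total=7.00, V=3.00; Q1=15.00, Q2=6.00; dissipated=12.600
Op 2: GROUND 4: Q4=0; energy lost=24.500
Op 3: CLOSE 3-4: Q_total=16.00, C_total=7.00, V=2.29; Q3=6.86, Q4=9.14; dissipated=24.381
Total dissipated: 61.481 μJ

Answer: 61.48 μJ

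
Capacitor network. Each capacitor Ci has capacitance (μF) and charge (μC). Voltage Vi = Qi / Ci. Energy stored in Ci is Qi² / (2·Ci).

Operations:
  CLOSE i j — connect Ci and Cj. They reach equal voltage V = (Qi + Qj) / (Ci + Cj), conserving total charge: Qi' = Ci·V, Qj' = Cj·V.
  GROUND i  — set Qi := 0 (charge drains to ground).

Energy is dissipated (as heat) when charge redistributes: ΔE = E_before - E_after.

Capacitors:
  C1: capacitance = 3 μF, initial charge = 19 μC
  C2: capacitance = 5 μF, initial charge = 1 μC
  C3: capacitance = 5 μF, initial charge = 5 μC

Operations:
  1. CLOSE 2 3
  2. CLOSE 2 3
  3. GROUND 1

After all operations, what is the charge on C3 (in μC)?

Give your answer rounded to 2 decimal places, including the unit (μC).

Initial: C1(3μF, Q=19μC, V=6.33V), C2(5μF, Q=1μC, V=0.20V), C3(5μF, Q=5μC, V=1.00V)
Op 1: CLOSE 2-3: Q_total=6.00, C_total=10.00, V=0.60; Q2=3.00, Q3=3.00; dissipated=0.800
Op 2: CLOSE 2-3: Q_total=6.00, C_total=10.00, V=0.60; Q2=3.00, Q3=3.00; dissipated=0.000
Op 3: GROUND 1: Q1=0; energy lost=60.167
Final charges: Q1=0.00, Q2=3.00, Q3=3.00

Answer: 3.00 μC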